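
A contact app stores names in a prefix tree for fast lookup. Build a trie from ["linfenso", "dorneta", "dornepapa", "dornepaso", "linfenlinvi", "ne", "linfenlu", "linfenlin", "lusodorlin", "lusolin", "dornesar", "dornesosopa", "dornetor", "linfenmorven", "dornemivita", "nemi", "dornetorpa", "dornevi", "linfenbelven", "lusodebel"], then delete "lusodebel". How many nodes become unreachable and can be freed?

Walk "lusodebel" from the leaf back toward the root, removing each node that no remaining word uses.
The suffix "ebel" (4 nodes) is used only by "lusodebel"; the node for "lusod" still has the child "o", so pruning stops there.
Nodes removed: 4

4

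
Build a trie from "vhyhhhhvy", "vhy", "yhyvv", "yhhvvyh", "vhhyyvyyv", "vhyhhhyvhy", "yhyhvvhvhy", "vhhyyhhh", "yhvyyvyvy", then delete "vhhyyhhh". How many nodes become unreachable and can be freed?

A node on "vhhyyhhh"'s path can go only if nothing else ends at it or branches off below it.
The suffix "hhh" (3 nodes) is used only by "vhhyyhhh"; the node for "vhhyy" still has the child "v", so pruning stops there.
Nodes removed: 3

3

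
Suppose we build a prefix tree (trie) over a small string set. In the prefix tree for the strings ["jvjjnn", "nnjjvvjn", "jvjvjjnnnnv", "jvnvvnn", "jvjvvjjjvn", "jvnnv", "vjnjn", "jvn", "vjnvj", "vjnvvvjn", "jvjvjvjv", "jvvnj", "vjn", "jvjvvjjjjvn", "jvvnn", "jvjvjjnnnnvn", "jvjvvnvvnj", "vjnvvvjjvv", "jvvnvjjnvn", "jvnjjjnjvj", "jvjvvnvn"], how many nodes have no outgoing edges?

A leaf is a node with no children — equivalently, the end of a word that is not a proper prefix of any other stored word.
Those words: "jvjjnn", "jvjvjjnnnnvn", "jvjvjvjv", "jvjvvjjjjvn", "jvjvvjjjvn", "jvjvvnvn", "jvjvvnvvnj", "jvnjjjnjvj", "jvnnv", "jvnvvnn", "jvvnj", "jvvnn", "jvvnvjjnvn", "nnjjvvjn", "vjnjn", "vjnvj", "vjnvvvjjvv", "vjnvvvjn"
Leaf count: 18

18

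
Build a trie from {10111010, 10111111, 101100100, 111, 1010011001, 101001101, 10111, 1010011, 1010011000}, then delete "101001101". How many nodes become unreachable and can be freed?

1

Walk "101001101" from the leaf back toward the root, removing each node that no remaining word uses.
The suffix "1" (1 node) is used only by "101001101"; the node for "10100110" still has the child "0", so pruning stops there.
Nodes removed: 1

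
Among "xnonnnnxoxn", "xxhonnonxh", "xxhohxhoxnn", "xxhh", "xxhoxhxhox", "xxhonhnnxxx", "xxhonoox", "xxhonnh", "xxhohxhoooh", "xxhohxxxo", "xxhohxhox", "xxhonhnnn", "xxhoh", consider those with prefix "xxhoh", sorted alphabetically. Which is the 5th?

Filter for "xxhoh…" and sort: "xxhoh", "xxhohxhoooh", "xxhohxhox", "xxhohxhoxnn", "xxhohxxxo"
The 5th is xxhohxxxo.

xxhohxxxo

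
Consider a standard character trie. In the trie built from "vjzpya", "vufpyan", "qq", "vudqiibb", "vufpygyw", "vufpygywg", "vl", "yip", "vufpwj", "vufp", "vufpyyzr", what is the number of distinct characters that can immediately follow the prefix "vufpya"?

1

The children of the "vufpya" node are the distinct next characters among strings starting with "vufpya".
Characters that immediately follow "vufpya" among the stored strings: {n}.
That node has 1 child edge.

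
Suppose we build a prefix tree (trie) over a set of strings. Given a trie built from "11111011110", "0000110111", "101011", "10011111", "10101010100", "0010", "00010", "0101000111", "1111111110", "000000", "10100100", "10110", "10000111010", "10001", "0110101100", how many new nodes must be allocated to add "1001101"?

2

Walking "1001101" from the root, the first 5 characters ("10011") follow existing edges; "0" is the first miss.
New nodes needed: |"1001101"| − 5 = 7 − 5 = 2.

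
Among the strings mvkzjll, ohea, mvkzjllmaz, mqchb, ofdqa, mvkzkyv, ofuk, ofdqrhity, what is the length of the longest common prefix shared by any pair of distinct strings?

Look for the deepest trie node that still has at least two words in its subtree.
e.g. "mvkzjll" and "mvkzjllmaz" share the prefix "mvkzjll" of length 7; no pair shares a longer one.
Longest shared-prefix length: 7

7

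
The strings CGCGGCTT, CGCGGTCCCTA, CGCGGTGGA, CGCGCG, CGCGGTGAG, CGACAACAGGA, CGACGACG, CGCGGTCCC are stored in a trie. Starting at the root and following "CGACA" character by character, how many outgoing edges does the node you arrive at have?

Follow the path "CGACA" to its node, then look at its outgoing edges.
Distinct next characters after "CGACA": A.
That node has 1 child edge.

1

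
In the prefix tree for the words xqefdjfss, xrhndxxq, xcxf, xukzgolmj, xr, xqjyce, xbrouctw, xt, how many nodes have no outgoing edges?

7

Leaves are exactly the stored words that no other stored word extends.
Those words: "xbrouctw", "xcxf", "xqefdjfss", "xqjyce", "xrhndxxq", "xt", "xukzgolmj"
Leaf count: 7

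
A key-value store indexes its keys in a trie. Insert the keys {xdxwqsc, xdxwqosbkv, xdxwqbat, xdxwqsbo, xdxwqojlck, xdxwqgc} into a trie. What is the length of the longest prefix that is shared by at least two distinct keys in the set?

6

Look for the deepest trie node that still has at least two words in its subtree.
"xdxwqojlck" and "xdxwqosbkv" agree on "xdxwqo" (6 characters) before diverging; nothing deeper is shared.
Longest shared-prefix length: 6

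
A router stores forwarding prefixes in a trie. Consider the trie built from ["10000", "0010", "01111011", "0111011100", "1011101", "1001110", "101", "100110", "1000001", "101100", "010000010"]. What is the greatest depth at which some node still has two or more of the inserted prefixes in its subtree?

5

Look for the deepest trie node that still has at least two words in its subtree.
e.g. "10000" and "1000001" share the prefix "10000" of length 5; no pair shares a longer one.
Longest shared-prefix length: 5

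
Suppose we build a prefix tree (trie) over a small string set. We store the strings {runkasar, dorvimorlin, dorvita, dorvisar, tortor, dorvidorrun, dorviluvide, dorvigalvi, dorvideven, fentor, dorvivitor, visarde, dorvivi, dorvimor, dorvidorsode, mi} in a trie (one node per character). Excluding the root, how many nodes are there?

Trace insertions, counting only characters that open a new branch:
  "runkasar" → 8 new (r, u, n, k, a, s, a, r)
  "dorvimorlin" → 11 new (d, o, r, v, i, m, o, r, l, i, n)
  "dorvita" → prefix "dorvi" already present; 2 new (t, a)
  "dorvisar" → prefix "dorvi" already present; 3 new (s, a, r)
  "tortor" → 6 new (t, o, r, t, o, r)
  "dorvidorrun" → prefix "dorvi" already present; 6 new (d, o, r, r, u, n)
  "dorviluvide" → prefix "dorvi" already present; 6 new (l, u, v, i, d, e)
  "dorvigalvi" → prefix "dorvi" already present; 5 new (g, a, l, v, i)
  "dorvideven" → prefix "dorvid" already present; 4 new (e, v, e, n)
  "fentor" → 6 new (f, e, n, t, o, r)
  "dorvivitor" → prefix "dorvi" already present; 5 new (v, i, t, o, r)
  "visarde" → 7 new (v, i, s, a, r, d, e)
  "dorvivi" → prefix "dorvivi" already present; 0 new (none)
  "dorvimor" → prefix "dorvimor" already present; 0 new (none)
  "dorvidorsode" → prefix "dorvidor" already present; 4 new (s, o, d, e)
  "mi" → 2 new (m, i)
Total nodes = 8 + 11 + 2 + 3 + 6 + 6 + 6 + 5 + 4 + 6 + 5 + 7 + 0 + 0 + 4 + 2 = 75

75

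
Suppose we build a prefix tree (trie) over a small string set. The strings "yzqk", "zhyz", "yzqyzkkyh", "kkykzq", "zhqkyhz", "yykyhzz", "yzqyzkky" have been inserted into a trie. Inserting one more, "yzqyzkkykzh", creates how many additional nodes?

Walking "yzqyzkkykzh" from the root, the first 8 characters ("yzqyzkky") follow existing edges; "k" is the first miss.
Each of the 3 remaining characters creates one node.

3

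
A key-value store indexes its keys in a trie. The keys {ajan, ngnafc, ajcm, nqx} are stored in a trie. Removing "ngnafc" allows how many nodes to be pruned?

A node on "ngnafc"'s path can go only if nothing else ends at it or branches off below it.
The suffix "gnafc" (5 nodes) is used only by "ngnafc"; the node for "n" still has the child "q", so pruning stops there.
Nodes removed: 5

5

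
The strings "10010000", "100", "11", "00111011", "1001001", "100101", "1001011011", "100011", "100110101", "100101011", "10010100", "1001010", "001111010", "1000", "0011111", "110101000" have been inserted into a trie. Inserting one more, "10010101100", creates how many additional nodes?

2

"100101011" is already a path in the trie; the remaining "00" must be added.
Each of the 2 remaining characters creates one node.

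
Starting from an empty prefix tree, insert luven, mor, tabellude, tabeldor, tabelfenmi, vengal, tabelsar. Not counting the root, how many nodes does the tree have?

34

Trace insertions, counting only characters that open a new branch:
  "luven" → 5 new (l, u, v, e, n)
  "mor" → 3 new (m, o, r)
  "tabellude" → 9 new (t, a, b, e, l, l, u, d, e)
  "tabeldor" → prefix "tabel" already present; 3 new (d, o, r)
  "tabelfenmi" → prefix "tabel" already present; 5 new (f, e, n, m, i)
  "vengal" → 6 new (v, e, n, g, a, l)
  "tabelsar" → prefix "tabel" already present; 3 new (s, a, r)
Total nodes = 5 + 3 + 9 + 3 + 5 + 6 + 3 = 34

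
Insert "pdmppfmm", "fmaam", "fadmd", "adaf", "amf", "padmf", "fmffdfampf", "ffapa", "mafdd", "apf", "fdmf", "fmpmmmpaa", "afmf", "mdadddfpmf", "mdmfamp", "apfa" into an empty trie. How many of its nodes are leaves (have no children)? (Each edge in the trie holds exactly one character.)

Leaves are exactly the stored words that no other stored word extends.
Those words: "adaf", "afmf", "amf", "apfa", "fadmd", "fdmf", "ffapa", "fmaam", "fmffdfampf", "fmpmmmpaa", "mafdd", "mdadddfpmf", "mdmfamp", "padmf", "pdmppfmm"
Leaf count: 15

15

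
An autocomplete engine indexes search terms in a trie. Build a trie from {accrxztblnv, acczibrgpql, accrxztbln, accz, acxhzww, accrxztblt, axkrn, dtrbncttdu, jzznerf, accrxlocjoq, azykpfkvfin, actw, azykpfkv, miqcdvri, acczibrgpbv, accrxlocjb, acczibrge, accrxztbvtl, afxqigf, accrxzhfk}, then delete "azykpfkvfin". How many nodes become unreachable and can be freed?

3

Walk "azykpfkvfin" from the leaf back toward the root, removing each node that no remaining word uses.
The suffix "fin" (3 nodes) is used only by "azykpfkvfin"; "azykpfkv" is itself a stored word, so pruning stops there.
Nodes removed: 3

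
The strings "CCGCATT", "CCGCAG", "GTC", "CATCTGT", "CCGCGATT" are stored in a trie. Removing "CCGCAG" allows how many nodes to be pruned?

Walk "CCGCAG" from the leaf back toward the root, removing each node that no remaining word uses.
The suffix "G" (1 node) is used only by "CCGCAG"; the node for "CCGCA" still has the child "T", so pruning stops there.
Nodes removed: 1

1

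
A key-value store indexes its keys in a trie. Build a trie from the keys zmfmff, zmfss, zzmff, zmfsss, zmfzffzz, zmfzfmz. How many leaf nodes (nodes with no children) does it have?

5

A leaf is a node with no children — equivalently, the end of a word that is not a proper prefix of any other stored word.
Those words: "zmfmff", "zmfsss", "zmfzffzz", "zmfzfmz", "zzmff"
Leaf count: 5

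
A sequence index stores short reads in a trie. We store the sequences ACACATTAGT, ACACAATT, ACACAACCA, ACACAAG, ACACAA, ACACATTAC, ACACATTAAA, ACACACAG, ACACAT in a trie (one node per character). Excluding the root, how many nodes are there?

23

Insert word by word; a character creates a node only if that edge doesn't already exist:
  "ACACATTAGT" → 10 new (A, C, A, C, A, T, T, A, G, T)
  "ACACAATT" → prefix "ACACA" already present; 3 new (A, T, T)
  "ACACAACCA" → prefix "ACACAA" already present; 3 new (C, C, A)
  "ACACAAG" → prefix "ACACAA" already present; 1 new (G)
  "ACACAA" → prefix "ACACAA" already present; 0 new (none)
  "ACACATTAC" → prefix "ACACATTA" already present; 1 new (C)
  "ACACATTAAA" → prefix "ACACATTA" already present; 2 new (A, A)
  "ACACACAG" → prefix "ACACA" already present; 3 new (C, A, G)
  "ACACAT" → prefix "ACACAT" already present; 0 new (none)
Total nodes = 10 + 3 + 3 + 1 + 0 + 1 + 2 + 3 + 0 = 23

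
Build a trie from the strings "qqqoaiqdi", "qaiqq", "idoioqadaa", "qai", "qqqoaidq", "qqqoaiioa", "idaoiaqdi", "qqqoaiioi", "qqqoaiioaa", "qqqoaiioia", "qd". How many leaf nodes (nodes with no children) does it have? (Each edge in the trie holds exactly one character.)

Leaves are exactly the stored words that no other stored word extends.
Those words: "idaoiaqdi", "idoioqadaa", "qaiqq", "qd", "qqqoaidq", "qqqoaiioaa", "qqqoaiioia", "qqqoaiqdi"
Leaf count: 8

8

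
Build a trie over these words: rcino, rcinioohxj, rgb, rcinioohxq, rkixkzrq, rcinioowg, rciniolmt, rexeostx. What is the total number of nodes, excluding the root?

33

Trace insertions, counting only characters that open a new branch:
  "rcino" → 5 new (r, c, i, n, o)
  "rcinioohxj" → prefix "rcin" already present; 6 new (i, o, o, h, x, j)
  "rgb" → prefix "r" already present; 2 new (g, b)
  "rcinioohxq" → prefix "rcinioohx" already present; 1 new (q)
  "rkixkzrq" → prefix "r" already present; 7 new (k, i, x, k, z, r, q)
  "rcinioowg" → prefix "rcinioo" already present; 2 new (w, g)
  "rciniolmt" → prefix "rcinio" already present; 3 new (l, m, t)
  "rexeostx" → prefix "r" already present; 7 new (e, x, e, o, s, t, x)
Total nodes = 5 + 6 + 2 + 1 + 7 + 2 + 3 + 7 = 33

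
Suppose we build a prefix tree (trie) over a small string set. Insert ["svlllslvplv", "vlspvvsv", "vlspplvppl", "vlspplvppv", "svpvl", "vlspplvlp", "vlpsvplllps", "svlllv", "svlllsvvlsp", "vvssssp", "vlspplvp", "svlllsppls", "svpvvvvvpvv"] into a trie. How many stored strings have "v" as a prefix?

7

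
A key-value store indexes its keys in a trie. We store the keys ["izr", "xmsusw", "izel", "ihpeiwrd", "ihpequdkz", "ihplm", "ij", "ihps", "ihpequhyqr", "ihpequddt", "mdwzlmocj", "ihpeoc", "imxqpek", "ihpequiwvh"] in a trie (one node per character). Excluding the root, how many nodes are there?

Trace insertions, counting only characters that open a new branch:
  "izr" → 3 new (i, z, r)
  "xmsusw" → 6 new (x, m, s, u, s, w)
  "izel" → prefix "iz" already present; 2 new (e, l)
  "ihpeiwrd" → prefix "i" already present; 7 new (h, p, e, i, w, r, d)
  "ihpequdkz" → prefix "ihpe" already present; 5 new (q, u, d, k, z)
  "ihplm" → prefix "ihp" already present; 2 new (l, m)
  "ij" → prefix "i" already present; 1 new (j)
  "ihps" → prefix "ihp" already present; 1 new (s)
  "ihpequhyqr" → prefix "ihpequ" already present; 4 new (h, y, q, r)
  "ihpequddt" → prefix "ihpequd" already present; 2 new (d, t)
  "mdwzlmocj" → 9 new (m, d, w, z, l, m, o, c, j)
  "ihpeoc" → prefix "ihpe" already present; 2 new (o, c)
  "imxqpek" → prefix "i" already present; 6 new (m, x, q, p, e, k)
  "ihpequiwvh" → prefix "ihpequ" already present; 4 new (i, w, v, h)
Total nodes = 3 + 6 + 2 + 7 + 5 + 2 + 1 + 1 + 4 + 2 + 9 + 2 + 6 + 4 = 54

54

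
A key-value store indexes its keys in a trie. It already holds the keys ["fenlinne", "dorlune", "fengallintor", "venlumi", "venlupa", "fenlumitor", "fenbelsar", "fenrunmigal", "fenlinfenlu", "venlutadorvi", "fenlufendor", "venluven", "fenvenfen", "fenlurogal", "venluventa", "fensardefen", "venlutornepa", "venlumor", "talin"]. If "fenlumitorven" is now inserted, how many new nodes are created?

3

"fenlumitor" is already a path in the trie; the remaining "ven" must be added.
New nodes needed: |"fenlumitorven"| − 10 = 13 − 10 = 3.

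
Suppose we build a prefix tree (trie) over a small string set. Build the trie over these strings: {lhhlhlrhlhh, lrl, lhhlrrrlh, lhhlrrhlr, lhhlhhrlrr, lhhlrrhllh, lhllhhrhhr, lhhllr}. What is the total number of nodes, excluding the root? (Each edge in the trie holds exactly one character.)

Insert word by word; a character creates a node only if that edge doesn't already exist:
  "lhhlhlrhlhh" → 11 new (l, h, h, l, h, l, r, h, l, h, h)
  "lrl" → prefix "l" already present; 2 new (r, l)
  "lhhlrrrlh" → prefix "lhhl" already present; 5 new (r, r, r, l, h)
  "lhhlrrhlr" → prefix "lhhlrr" already present; 3 new (h, l, r)
  "lhhlhhrlrr" → prefix "lhhlh" already present; 5 new (h, r, l, r, r)
  "lhhlrrhllh" → prefix "lhhlrrhl" already present; 2 new (l, h)
  "lhllhhrhhr" → prefix "lh" already present; 8 new (l, l, h, h, r, h, h, r)
  "lhhllr" → prefix "lhhl" already present; 2 new (l, r)
Total nodes = 11 + 2 + 5 + 3 + 5 + 2 + 8 + 2 = 38

38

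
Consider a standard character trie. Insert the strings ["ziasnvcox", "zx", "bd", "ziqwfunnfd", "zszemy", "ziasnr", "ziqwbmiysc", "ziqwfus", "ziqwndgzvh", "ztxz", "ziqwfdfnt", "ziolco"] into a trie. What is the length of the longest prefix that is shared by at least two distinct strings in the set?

Look for the deepest trie node that still has at least two words in its subtree.
"ziqwfunnfd" and "ziqwfus" agree on "ziqwfu" (6 characters) before diverging; nothing deeper is shared.
Longest shared-prefix length: 6

6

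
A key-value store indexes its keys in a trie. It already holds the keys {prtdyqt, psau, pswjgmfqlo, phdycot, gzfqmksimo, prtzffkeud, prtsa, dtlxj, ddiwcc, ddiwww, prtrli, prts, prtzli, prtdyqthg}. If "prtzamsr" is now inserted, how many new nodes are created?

"prtz" is already a path in the trie; the remaining "amsr" must be added.
New nodes needed: |"prtzamsr"| − 4 = 8 − 4 = 4.

4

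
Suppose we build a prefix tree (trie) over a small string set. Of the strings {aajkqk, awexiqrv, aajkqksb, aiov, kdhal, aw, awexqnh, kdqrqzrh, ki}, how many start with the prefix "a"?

Walk to "a"; the words in its subtree are exactly those with that prefix.
Matches: "aajkqk", "aajkqksb", "aiov", "aw", "awexiqrv", "awexqnh"
Count: 6

6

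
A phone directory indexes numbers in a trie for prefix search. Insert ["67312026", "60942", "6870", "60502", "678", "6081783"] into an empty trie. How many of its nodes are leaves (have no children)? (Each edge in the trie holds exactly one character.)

Leaves are exactly the stored words that no other stored word extends.
Those words: "60502", "6081783", "60942", "67312026", "678", "6870"
Leaf count: 6

6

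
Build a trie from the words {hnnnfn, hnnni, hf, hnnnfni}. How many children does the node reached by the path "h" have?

2

Walk "h" from the root, arriving at one node.
Distinct next characters after "h": f, n.
That node has 2 child edges.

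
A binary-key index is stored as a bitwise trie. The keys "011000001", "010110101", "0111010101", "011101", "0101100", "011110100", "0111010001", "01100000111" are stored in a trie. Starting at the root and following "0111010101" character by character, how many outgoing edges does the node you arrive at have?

Walk "0111010101" from the root, arriving at one node.
No stored string extends past "0111010101".
That node has 0 child edges.

0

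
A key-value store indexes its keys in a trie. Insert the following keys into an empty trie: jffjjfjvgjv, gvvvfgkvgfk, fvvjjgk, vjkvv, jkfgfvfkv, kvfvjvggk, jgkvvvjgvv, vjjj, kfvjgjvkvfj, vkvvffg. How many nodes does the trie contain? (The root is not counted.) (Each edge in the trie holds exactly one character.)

78

Count nodes per top-level branch (shared prefixes stored once):
  'f'-branch (fvvjjgk): 7 nodes
  'g'-branch (gvvvfgkvgfk): 11 nodes
  'j'-branch (jffjjfjvgjv, jgkvvvjgvv, jkfgfvfkv): 28 nodes
  'k'-branch (kfvjgjvkvfj, kvfvjvggk): 19 nodes
  'v'-branch (vjjj, vjkvv, vkvvffg): 13 nodes
Sum: 78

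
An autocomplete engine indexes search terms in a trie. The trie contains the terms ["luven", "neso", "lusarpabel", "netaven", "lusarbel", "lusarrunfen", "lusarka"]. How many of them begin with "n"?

2

Filter for entries beginning with "n":
Matches: "neso", "netaven"
Count: 2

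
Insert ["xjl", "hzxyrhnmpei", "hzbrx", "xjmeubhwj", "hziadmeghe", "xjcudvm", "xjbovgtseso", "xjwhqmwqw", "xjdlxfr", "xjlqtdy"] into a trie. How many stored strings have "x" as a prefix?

7

Filter for entries beginning with "x":
Words under "x": xjbovgtseso, xjcudvm, xjdlxfr, xjl, xjlqtdy, xjmeubhwj, xjwhqmwqw
Count: 7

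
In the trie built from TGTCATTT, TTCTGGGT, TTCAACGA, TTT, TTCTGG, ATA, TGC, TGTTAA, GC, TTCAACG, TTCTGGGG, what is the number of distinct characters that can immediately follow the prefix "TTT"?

0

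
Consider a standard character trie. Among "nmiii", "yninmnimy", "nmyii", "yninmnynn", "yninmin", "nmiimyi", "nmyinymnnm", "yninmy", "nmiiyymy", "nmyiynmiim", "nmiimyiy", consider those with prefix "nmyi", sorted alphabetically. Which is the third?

nmyiynmiim

Filter for "nmyi…" and sort: "nmyii", "nmyinymnnm", "nmyiynmiim"
The 3rd is nmyiynmiim.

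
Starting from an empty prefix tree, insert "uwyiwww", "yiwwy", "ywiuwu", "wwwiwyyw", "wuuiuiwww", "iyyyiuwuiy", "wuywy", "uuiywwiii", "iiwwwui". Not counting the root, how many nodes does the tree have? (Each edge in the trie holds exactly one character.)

60

Trace insertions, counting only characters that open a new branch:
  "uwyiwww" → 7 new (u, w, y, i, w, w, w)
  "yiwwy" → 5 new (y, i, w, w, y)
  "ywiuwu" → prefix "y" already present; 5 new (w, i, u, w, u)
  "wwwiwyyw" → 8 new (w, w, w, i, w, y, y, w)
  "wuuiuiwww" → prefix "w" already present; 8 new (u, u, i, u, i, w, w, w)
  "iyyyiuwuiy" → 10 new (i, y, y, y, i, u, w, u, i, y)
  "wuywy" → prefix "wu" already present; 3 new (y, w, y)
  "uuiywwiii" → prefix "u" already present; 8 new (u, i, y, w, w, i, i, i)
  "iiwwwui" → prefix "i" already present; 6 new (i, w, w, w, u, i)
Total nodes = 7 + 5 + 5 + 8 + 8 + 10 + 3 + 8 + 6 = 60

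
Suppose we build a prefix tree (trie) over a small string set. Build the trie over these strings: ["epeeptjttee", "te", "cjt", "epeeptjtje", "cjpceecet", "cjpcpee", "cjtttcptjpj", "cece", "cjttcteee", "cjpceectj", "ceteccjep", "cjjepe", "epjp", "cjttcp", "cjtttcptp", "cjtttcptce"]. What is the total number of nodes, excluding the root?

Count nodes per top-level branch (shared prefixes stored once):
  'c'-branch (cece, ceteccjep, cjjepe, cjpceecet, cjpceectj, cjpcpee, cjt, cjttcp, cjttcteee, cjtttcptce, cjtttcptjpj, cjtttcptp): 46 nodes
  'e'-branch (epeeptjtje, epeeptjttee, epjp): 15 nodes
  't'-branch (te): 2 nodes
Sum: 63

63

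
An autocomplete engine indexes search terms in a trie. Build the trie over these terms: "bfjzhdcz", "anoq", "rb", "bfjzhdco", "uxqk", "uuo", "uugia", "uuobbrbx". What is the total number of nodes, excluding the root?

For each word, the new-node count is its length minus the longest prefix already in the trie:
  "bfjzhdcz" → 8 new (b, f, j, z, h, d, c, z)
  "anoq" → 4 new (a, n, o, q)
  "rb" → 2 new (r, b)
  "bfjzhdco" → prefix "bfjzhdc" already present; 1 new (o)
  "uxqk" → 4 new (u, x, q, k)
  "uuo" → prefix "u" already present; 2 new (u, o)
  "uugia" → prefix "uu" already present; 3 new (g, i, a)
  "uuobbrbx" → prefix "uuo" already present; 5 new (b, b, r, b, x)
Total nodes = 8 + 4 + 2 + 1 + 4 + 2 + 3 + 5 = 29

29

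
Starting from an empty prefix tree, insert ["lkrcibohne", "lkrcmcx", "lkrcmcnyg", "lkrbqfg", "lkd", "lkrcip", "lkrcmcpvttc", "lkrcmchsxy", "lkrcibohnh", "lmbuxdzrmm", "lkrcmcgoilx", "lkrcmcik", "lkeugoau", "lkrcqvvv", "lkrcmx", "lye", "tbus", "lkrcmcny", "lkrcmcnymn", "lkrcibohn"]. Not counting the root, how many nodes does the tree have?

Trace insertions, counting only characters that open a new branch:
  "lkrcibohne" → 10 new (l, k, r, c, i, b, o, h, n, e)
  "lkrcmcx" → prefix "lkrc" already present; 3 new (m, c, x)
  "lkrcmcnyg" → prefix "lkrcmc" already present; 3 new (n, y, g)
  "lkrbqfg" → prefix "lkr" already present; 4 new (b, q, f, g)
  "lkd" → prefix "lk" already present; 1 new (d)
  "lkrcip" → prefix "lkrci" already present; 1 new (p)
  "lkrcmcpvttc" → prefix "lkrcmc" already present; 5 new (p, v, t, t, c)
  "lkrcmchsxy" → prefix "lkrcmc" already present; 4 new (h, s, x, y)
  "lkrcibohnh" → prefix "lkrcibohn" already present; 1 new (h)
  "lmbuxdzrmm" → prefix "l" already present; 9 new (m, b, u, x, d, z, r, m, m)
  "lkrcmcgoilx" → prefix "lkrcmc" already present; 5 new (g, o, i, l, x)
  "lkrcmcik" → prefix "lkrcmc" already present; 2 new (i, k)
  "lkeugoau" → prefix "lk" already present; 6 new (e, u, g, o, a, u)
  "lkrcqvvv" → prefix "lkrc" already present; 4 new (q, v, v, v)
  "lkrcmx" → prefix "lkrcm" already present; 1 new (x)
  "lye" → prefix "l" already present; 2 new (y, e)
  "tbus" → 4 new (t, b, u, s)
  "lkrcmcny" → prefix "lkrcmcny" already present; 0 new (none)
  "lkrcmcnymn" → prefix "lkrcmcny" already present; 2 new (m, n)
  "lkrcibohn" → prefix "lkrcibohn" already present; 0 new (none)
Total nodes = 10 + 3 + 3 + 4 + 1 + 1 + 5 + 4 + 1 + 9 + 5 + 2 + 6 + 4 + 1 + 2 + 4 + 0 + 2 + 0 = 67

67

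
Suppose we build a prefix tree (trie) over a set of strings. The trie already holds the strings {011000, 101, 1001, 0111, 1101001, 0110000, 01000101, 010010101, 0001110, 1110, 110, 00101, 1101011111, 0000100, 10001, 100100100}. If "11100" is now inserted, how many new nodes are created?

The longest prefix of "11100" already in the trie is "1110" (length 4).
Each of the 1 remaining characters creates one node.

1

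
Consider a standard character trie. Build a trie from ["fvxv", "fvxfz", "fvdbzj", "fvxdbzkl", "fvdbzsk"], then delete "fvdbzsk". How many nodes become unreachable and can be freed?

2

Walk "fvdbzsk" from the leaf back toward the root, removing each node that no remaining word uses.
The suffix "sk" (2 nodes) is used only by "fvdbzsk"; the node for "fvdbz" still has the child "j", so pruning stops there.
Nodes removed: 2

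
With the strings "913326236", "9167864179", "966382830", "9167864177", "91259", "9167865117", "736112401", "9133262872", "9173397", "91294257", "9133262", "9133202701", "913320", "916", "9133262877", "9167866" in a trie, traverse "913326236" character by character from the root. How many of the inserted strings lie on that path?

2

Walk "913326236" from the root; an end-of-word marker is hit whenever a stored word is a prefix of "913326236".
Prefixes of the query that are stored words: "9133262", "913326236"
Count: 2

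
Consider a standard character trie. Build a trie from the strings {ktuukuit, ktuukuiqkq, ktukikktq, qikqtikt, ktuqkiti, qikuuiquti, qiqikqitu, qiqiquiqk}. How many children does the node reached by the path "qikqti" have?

Follow the path "qikqti" to its node, then look at its outgoing edges.
Distinct next characters after "qikqti": k.
That node has 1 child edge.

1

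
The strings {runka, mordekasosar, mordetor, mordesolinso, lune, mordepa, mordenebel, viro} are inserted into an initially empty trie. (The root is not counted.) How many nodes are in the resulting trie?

42

Count nodes per top-level branch (shared prefixes stored once):
  'l'-branch (lune): 4 nodes
  'm'-branch (mordekasosar, mordenebel, mordepa, mordesolinso, mordetor): 29 nodes
  'r'-branch (runka): 5 nodes
  'v'-branch (viro): 4 nodes
Sum: 42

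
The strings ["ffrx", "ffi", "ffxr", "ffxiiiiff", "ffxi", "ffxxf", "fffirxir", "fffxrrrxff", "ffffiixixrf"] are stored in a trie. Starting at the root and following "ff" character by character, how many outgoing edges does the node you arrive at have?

4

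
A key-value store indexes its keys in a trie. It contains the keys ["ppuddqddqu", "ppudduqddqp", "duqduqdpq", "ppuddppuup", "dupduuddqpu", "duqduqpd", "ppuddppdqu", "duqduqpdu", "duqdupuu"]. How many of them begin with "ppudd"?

4

Filter for entries beginning with "ppudd":
Matches: "ppuddppdqu", "ppuddppuup", "ppuddqddqu", "ppudduqddqp"
Count: 4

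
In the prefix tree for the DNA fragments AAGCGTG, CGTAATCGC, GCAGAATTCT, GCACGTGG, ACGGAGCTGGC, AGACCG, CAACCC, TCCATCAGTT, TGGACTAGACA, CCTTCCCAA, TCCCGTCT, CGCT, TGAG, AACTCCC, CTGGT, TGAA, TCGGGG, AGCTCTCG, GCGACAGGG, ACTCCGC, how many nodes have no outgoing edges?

A leaf is a node with no children — equivalently, the end of a word that is not a proper prefix of any other stored word.
Those words: "AACTCCC", "AAGCGTG", "ACGGAGCTGGC", "ACTCCGC", "AGACCG", "AGCTCTCG", "CAACCC", "CCTTCCCAA", "CGCT", "CGTAATCGC", "CTGGT", "GCACGTGG", "GCAGAATTCT", "GCGACAGGG", "TCCATCAGTT", "TCCCGTCT", "TCGGGG", "TGAA", "TGAG", "TGGACTAGACA"
Leaf count: 20

20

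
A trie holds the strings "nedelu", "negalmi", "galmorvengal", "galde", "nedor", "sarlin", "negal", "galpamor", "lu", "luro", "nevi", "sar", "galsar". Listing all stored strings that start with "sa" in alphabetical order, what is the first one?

sar

Filter for "sa…" and sort: "sar", "sarlin"
The 1st is sar.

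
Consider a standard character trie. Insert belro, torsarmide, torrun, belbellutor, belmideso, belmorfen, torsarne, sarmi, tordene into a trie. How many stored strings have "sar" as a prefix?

1

Traverse to the node for "sar", then collect every word in that subtree.
Words under "sar": sarmi
Count: 1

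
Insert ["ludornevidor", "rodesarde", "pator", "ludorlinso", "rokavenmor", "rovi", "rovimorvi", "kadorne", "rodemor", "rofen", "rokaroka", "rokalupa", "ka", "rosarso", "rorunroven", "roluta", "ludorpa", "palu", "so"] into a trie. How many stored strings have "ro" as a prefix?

Filter for entries beginning with "ro":
Words under "ro": rodemor, rodesarde, rofen, rokalupa, rokaroka, rokavenmor, roluta, rorunroven, rosarso, rovi, rovimorvi
Count: 11

11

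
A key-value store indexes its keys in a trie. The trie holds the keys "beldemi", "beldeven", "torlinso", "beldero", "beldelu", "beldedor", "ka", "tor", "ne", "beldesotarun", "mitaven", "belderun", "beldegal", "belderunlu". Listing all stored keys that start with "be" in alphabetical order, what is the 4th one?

Filter for "be…" and sort: "beldedor", "beldegal", "beldelu", "beldemi", "beldero", "belderun", "belderunlu", "beldesotarun", "beldeven"
The 4th is beldemi.

beldemi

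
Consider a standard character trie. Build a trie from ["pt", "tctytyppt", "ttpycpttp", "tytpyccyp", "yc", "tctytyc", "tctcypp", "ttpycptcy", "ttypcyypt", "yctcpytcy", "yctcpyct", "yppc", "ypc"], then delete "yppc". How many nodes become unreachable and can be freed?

After clearing the end-marker at "yppc", prune upward until reaching a node still needed by another word.
The suffix "pc" (2 nodes) is used only by "yppc"; the node for "yp" still has the child "c", so pruning stops there.
Nodes removed: 2

2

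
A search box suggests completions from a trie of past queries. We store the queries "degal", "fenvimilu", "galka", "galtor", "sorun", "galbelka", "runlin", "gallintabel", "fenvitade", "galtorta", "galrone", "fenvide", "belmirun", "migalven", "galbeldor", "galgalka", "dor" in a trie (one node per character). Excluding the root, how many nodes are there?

Insert word by word; a character creates a node only if that edge doesn't already exist:
  "degal" → 5 new (d, e, g, a, l)
  "fenvimilu" → 9 new (f, e, n, v, i, m, i, l, u)
  "galka" → 5 new (g, a, l, k, a)
  "galtor" → prefix "gal" already present; 3 new (t, o, r)
  "sorun" → 5 new (s, o, r, u, n)
  "galbelka" → prefix "gal" already present; 5 new (b, e, l, k, a)
  "runlin" → 6 new (r, u, n, l, i, n)
  "gallintabel" → prefix "gal" already present; 8 new (l, i, n, t, a, b, e, l)
  "fenvitade" → prefix "fenvi" already present; 4 new (t, a, d, e)
  "galtorta" → prefix "galtor" already present; 2 new (t, a)
  "galrone" → prefix "gal" already present; 4 new (r, o, n, e)
  "fenvide" → prefix "fenvi" already present; 2 new (d, e)
  "belmirun" → 8 new (b, e, l, m, i, r, u, n)
  "migalven" → 8 new (m, i, g, a, l, v, e, n)
  "galbeldor" → prefix "galbel" already present; 3 new (d, o, r)
  "galgalka" → prefix "gal" already present; 5 new (g, a, l, k, a)
  "dor" → prefix "d" already present; 2 new (o, r)
Total nodes = 5 + 9 + 5 + 3 + 5 + 5 + 6 + 8 + 4 + 2 + 4 + 2 + 8 + 8 + 3 + 5 + 2 = 84

84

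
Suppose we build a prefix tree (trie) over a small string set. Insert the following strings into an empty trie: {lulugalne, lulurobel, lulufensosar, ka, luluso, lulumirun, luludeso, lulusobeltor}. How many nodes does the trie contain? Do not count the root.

Trace insertions, counting only characters that open a new branch:
  "lulugalne" → 9 new (l, u, l, u, g, a, l, n, e)
  "lulurobel" → prefix "lulu" already present; 5 new (r, o, b, e, l)
  "lulufensosar" → prefix "lulu" already present; 8 new (f, e, n, s, o, s, a, r)
  "ka" → 2 new (k, a)
  "luluso" → prefix "lulu" already present; 2 new (s, o)
  "lulumirun" → prefix "lulu" already present; 5 new (m, i, r, u, n)
  "luludeso" → prefix "lulu" already present; 4 new (d, e, s, o)
  "lulusobeltor" → prefix "luluso" already present; 6 new (b, e, l, t, o, r)
Total nodes = 9 + 5 + 8 + 2 + 2 + 5 + 4 + 6 = 41

41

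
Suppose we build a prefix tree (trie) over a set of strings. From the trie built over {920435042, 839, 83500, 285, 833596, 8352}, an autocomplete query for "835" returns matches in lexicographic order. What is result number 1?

Words with prefix "835", in lexicographic order: "83500", "8352"
The 1st is 83500.

83500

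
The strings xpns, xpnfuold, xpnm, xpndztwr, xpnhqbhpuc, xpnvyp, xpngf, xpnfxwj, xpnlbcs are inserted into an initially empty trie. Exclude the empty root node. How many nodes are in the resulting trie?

34

Count nodes per top-level branch (shared prefixes stored once):
  'x'-branch (xpndztwr, xpnfuold, xpnfxwj, xpngf, xpnhqbhpuc, xpnlbcs, xpnm, xpns, xpnvyp): 34 nodes
Sum: 34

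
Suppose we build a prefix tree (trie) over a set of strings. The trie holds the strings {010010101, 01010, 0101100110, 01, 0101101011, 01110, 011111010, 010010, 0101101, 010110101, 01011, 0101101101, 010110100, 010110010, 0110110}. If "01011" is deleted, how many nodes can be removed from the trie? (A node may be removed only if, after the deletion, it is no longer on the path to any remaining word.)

0

A node on "01011"'s path can go only if nothing else ends at it or branches off below it.
Every node on "01011" is still needed (e.g. by "0101100110"), so nothing is freed.
Nodes removed: 0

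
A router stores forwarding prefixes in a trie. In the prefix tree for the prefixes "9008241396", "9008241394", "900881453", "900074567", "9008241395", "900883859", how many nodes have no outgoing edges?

A leaf is a node with no children — equivalently, the end of a word that is not a proper prefix of any other stored word.
Those words: "900074567", "9008241394", "9008241395", "9008241396", "900881453", "900883859"
Leaf count: 6

6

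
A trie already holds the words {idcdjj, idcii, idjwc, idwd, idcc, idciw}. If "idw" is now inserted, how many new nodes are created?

0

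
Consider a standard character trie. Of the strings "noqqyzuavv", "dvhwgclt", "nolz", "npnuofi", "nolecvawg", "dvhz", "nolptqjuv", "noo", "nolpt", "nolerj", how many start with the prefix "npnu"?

Filter for entries beginning with "npnu":
Matches: "npnuofi"
Count: 1

1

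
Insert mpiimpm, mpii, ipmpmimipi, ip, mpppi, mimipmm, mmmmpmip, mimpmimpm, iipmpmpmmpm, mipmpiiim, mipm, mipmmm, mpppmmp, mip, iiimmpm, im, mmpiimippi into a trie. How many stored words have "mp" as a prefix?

Filter for entries beginning with "mp":
Matches: "mpii", "mpiimpm", "mpppi", "mpppmmp"
Count: 4

4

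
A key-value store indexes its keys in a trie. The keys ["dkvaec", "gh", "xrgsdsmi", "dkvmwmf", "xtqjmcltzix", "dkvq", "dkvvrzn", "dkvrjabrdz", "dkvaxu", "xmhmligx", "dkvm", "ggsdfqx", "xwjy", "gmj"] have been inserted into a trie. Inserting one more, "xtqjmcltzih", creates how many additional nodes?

The longest prefix of "xtqjmcltzih" already in the trie is "xtqjmcltzi" (length 10).
New nodes needed: |"xtqjmcltzih"| − 10 = 11 − 10 = 1.

1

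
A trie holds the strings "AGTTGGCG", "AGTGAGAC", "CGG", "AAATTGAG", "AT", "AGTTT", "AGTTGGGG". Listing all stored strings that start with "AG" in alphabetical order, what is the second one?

Filter for "AG…" and sort: "AGTGAGAC", "AGTTGGCG", "AGTTGGGG", "AGTTT"
Position 2: AGTTGGCG

AGTTGGCG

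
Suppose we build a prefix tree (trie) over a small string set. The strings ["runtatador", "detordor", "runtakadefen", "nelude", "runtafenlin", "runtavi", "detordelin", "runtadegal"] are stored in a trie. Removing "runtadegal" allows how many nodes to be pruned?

A node on "runtadegal"'s path can go only if nothing else ends at it or branches off below it.
The suffix "degal" (5 nodes) is used only by "runtadegal"; the node for "runta" still has the child "t", so pruning stops there.
Nodes removed: 5

5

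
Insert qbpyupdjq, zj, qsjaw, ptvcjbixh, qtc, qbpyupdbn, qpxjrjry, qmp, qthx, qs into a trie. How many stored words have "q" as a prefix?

Walk to "q"; the words in its subtree are exactly those with that prefix.
Matches: "qbpyupdbn", "qbpyupdjq", "qmp", "qpxjrjry", "qs", "qsjaw", "qtc", "qthx"
Count: 8

8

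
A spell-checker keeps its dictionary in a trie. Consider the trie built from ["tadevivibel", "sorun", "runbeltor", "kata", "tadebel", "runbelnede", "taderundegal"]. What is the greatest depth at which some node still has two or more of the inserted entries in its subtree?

Look for the deepest trie node that still has at least two words in its subtree.
e.g. "runbelnede" and "runbeltor" share the prefix "runbel" of length 6; no pair shares a longer one.
Longest shared-prefix length: 6

6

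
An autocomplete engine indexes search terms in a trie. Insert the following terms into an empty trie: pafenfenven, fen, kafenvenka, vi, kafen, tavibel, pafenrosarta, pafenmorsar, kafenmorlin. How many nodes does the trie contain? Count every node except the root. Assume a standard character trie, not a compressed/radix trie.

52

Count nodes per top-level branch (shared prefixes stored once):
  'f'-branch (fen): 3 nodes
  'k'-branch (kafen, kafenmorlin, kafenvenka): 16 nodes
  'p'-branch (pafenfenven, pafenmorsar, pafenrosarta): 24 nodes
  't'-branch (tavibel): 7 nodes
  'v'-branch (vi): 2 nodes
Sum: 52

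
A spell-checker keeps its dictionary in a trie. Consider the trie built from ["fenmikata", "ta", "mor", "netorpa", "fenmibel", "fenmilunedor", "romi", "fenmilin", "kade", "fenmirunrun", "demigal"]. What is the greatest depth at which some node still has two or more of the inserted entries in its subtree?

The deepest shared node is where two words last agree before diverging.
e.g. "fenmilin" and "fenmilunedor" share the prefix "fenmil" of length 6; no pair shares a longer one.
Longest shared-prefix length: 6

6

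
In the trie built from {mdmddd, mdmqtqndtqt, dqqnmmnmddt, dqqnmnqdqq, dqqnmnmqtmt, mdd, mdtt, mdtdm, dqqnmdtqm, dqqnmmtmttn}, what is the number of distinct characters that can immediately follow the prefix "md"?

Walk "md" from the root, arriving at one node.
Characters that immediately follow "md" among the stored strings: {d, m, t}.
That node has 3 child edges.

3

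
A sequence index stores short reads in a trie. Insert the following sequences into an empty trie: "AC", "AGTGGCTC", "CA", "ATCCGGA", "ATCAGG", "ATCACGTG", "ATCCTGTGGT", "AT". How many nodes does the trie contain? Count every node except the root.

Count nodes per top-level branch (shared prefixes stored once):
  'A'-branch (AC, AGTGGCTC, AT, ATCACGTG, ATCAGG, ATCCGGA, ATCCTGTGGT): 28 nodes
  'C'-branch (CA): 2 nodes
Sum: 30

30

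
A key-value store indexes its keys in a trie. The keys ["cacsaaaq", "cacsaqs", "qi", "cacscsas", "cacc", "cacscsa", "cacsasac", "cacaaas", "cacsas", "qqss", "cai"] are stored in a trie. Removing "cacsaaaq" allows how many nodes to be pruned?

3

A node on "cacsaaaq"'s path can go only if nothing else ends at it or branches off below it.
The suffix "aaq" (3 nodes) is used only by "cacsaaaq"; the node for "cacsa" still has the child "q", so pruning stops there.
Nodes removed: 3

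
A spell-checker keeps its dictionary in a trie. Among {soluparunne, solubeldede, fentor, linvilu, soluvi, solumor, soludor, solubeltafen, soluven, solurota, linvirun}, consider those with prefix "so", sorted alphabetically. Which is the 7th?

soluven

DFS of the "so" subtree visits, in order: "solubeldede", "solubeltafen", "soludor", "solumor", "soluparunne", "solurota", "soluven", "soluvi"
The 7th is soluven.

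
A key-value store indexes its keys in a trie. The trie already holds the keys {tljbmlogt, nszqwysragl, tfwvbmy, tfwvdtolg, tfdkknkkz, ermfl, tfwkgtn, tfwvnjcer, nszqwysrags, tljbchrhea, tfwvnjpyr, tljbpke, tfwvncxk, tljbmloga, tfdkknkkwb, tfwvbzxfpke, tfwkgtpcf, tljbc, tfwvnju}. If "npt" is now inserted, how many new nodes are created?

2

Walking "npt" from the root, the first 1 characters ("n") follow existing edges; "p" is the first miss.
Each of the 2 remaining characters creates one node.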